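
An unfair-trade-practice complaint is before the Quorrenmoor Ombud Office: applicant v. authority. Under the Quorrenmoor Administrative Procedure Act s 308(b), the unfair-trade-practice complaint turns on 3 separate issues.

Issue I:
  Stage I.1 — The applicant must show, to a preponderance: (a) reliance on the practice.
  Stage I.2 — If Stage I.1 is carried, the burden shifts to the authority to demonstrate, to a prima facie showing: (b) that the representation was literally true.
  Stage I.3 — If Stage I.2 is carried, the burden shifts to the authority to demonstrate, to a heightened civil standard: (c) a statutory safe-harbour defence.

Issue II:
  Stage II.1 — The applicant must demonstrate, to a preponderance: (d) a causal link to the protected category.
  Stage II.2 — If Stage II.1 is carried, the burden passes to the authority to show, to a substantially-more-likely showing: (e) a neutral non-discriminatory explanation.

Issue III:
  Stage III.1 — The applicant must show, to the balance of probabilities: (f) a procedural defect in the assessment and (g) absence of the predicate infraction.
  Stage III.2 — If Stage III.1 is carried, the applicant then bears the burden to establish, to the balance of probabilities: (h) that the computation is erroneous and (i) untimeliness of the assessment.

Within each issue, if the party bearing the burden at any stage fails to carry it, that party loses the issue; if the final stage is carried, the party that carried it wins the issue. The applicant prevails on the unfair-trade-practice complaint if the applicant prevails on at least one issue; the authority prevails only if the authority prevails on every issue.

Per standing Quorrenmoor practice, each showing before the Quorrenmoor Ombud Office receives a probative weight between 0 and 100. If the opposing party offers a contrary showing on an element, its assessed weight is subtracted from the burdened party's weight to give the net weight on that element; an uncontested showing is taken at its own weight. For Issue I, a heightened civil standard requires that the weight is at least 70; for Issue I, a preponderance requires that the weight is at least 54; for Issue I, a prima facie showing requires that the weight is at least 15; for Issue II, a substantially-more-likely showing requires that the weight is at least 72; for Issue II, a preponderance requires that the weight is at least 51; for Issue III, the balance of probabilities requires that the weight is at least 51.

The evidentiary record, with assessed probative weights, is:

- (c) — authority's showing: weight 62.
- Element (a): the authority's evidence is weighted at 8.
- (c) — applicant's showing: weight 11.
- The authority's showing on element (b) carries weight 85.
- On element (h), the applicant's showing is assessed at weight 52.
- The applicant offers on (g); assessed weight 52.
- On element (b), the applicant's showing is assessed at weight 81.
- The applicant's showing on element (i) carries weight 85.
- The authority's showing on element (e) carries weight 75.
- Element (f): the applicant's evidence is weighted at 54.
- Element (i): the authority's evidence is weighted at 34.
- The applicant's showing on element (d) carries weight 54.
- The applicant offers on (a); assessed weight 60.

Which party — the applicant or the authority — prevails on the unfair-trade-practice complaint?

applicant

— Issue I —
Stage I.1 (applicant, a preponderance, weight is at least 54): (a) net 60−8=52 < 54 — fails.
  Not every element is met, so the applicant fails to carry Stage I.1.
So the authority prevails on this issue.
— Issue II —
Stage II.1 — burden on applicant; standard: a preponderance (weight is at least 51).
    (d): 54 ≥ 51 [met]
  The applicant carries Stage II.1; the authority now bears the burden.
Stage II.2 — burden on authority; standard: a substantially-more-likely showing (weight is at least 72).
    (e): 75 ≥ 72 [met]
  Stage II.2 carried; the final stage is satisfied.
All stages carried — the authority prevails on this issue.
— Issue III —
At Stage III.1 the applicant must meet the balance of probabilities (weight is at least 51): on (f) the weight is 54, which does reach 51, so (f) meets the standard; on (g) the weight is 52, ≥ 51, so (g) meets the standard.
  Stage III.1 carried; the burden remains with the applicant.
At Stage III.2 the applicant must meet the balance of probabilities (weight is at least 51): on (h) the weight is 52, ≥ 51, so (h) meets the standard; on (i) the weight is 85 less the opposing 34 gives net 51, ≥ 51, so (i) meets the standard.
  The applicant carries the last stage.
With every stage satisfied, the applicant prevails on this issue.
Per-issue: Issue I → authority; Issue II → authority; Issue III → applicant. The applicant must prevail on at least one issue; overall, the applicant prevails.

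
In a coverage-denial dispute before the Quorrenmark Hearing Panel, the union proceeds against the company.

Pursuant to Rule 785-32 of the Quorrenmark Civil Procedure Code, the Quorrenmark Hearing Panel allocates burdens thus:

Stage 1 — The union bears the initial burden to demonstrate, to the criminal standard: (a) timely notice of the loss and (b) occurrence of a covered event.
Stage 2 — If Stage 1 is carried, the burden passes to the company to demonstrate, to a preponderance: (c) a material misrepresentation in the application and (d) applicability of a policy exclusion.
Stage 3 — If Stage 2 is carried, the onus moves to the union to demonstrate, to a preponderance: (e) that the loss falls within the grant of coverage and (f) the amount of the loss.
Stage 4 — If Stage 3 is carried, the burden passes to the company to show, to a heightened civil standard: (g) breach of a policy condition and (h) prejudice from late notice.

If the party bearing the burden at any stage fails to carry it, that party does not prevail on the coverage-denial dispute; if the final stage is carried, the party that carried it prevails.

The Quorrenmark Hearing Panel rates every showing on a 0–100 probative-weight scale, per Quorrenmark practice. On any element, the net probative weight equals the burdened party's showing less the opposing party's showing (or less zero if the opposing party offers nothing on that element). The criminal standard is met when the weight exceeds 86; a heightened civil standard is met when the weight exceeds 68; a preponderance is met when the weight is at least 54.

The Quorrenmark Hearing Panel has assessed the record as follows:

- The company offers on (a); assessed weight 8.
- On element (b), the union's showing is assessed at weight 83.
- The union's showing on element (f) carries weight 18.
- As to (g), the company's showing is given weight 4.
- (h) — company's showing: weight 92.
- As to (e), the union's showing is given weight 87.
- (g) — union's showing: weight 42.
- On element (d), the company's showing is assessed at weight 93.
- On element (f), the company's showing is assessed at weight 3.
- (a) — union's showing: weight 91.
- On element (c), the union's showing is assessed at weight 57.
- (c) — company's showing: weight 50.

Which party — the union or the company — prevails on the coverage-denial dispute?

company

Stage 1 — burden on union; standard: the criminal standard (weight exceeds 86).
    (a): 91 − 8 = 83 ≤ 86 [not met]
    (b): 83 ≤ 86 [not met]
  The union does not carry Stage 1.
The analysis ends at Stage 1; the company prevails.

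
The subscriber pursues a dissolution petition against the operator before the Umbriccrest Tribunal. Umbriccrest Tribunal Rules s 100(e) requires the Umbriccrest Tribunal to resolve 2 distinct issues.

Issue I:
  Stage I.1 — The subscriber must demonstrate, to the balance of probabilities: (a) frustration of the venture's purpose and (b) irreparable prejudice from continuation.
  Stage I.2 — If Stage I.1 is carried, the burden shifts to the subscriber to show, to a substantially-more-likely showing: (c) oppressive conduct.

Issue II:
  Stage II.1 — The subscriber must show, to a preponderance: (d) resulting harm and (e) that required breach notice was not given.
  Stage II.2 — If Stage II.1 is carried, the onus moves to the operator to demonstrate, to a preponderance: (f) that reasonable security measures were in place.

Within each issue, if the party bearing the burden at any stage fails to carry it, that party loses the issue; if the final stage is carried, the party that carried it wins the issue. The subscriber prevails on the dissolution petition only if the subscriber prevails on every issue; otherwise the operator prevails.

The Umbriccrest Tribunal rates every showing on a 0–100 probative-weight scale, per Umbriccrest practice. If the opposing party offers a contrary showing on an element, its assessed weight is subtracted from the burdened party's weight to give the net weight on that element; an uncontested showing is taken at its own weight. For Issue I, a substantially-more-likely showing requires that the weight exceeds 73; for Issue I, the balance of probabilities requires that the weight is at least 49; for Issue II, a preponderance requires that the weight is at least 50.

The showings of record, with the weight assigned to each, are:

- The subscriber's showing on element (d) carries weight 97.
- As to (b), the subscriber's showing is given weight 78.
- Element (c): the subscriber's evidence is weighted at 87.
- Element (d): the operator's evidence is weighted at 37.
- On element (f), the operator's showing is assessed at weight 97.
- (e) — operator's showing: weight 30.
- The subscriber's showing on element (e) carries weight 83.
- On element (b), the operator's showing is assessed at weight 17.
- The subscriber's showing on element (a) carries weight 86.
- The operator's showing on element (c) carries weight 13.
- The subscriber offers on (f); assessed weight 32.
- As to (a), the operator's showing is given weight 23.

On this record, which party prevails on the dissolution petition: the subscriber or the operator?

operator

— Issue I —
Stage I.1 (subscriber, the balance of probabilities, weight is at least 49): (a) net 86−23=63 ≥ 49 — meets; (b) net 78−17=61 ≥ 49 — meets.
  All elements met. The subscriber retains the burden for Stage I.2.
Stage I.2 (subscriber, a substantially-more-likely showing, weight exceeds 73): (c) net 87−13=74 > 73 — meets.
  The subscriber carries the last stage.
Every stage carried; the subscriber prevails on this issue.
— Issue II —
Stage II.1 — burden on subscriber; standard: a preponderance (weight is at least 50).
    (d): 97 − 37 = 60 ≥ 50 [met]
    (e): 83 − 30 = 53 ≥ 50 [met]
  All elements met. The burden passes to the operator.
Stage II.2 — burden on operator; standard: a preponderance (weight is at least 50).
    (f): 97 − 32 = 65 ≥ 50 [met]
  The operator carries the last stage.
With every stage satisfied, the operator prevails on this issue.
Per-issue: Issue I → subscriber; Issue II → operator. The subscriber must prevail on every issue; overall, the operator prevails.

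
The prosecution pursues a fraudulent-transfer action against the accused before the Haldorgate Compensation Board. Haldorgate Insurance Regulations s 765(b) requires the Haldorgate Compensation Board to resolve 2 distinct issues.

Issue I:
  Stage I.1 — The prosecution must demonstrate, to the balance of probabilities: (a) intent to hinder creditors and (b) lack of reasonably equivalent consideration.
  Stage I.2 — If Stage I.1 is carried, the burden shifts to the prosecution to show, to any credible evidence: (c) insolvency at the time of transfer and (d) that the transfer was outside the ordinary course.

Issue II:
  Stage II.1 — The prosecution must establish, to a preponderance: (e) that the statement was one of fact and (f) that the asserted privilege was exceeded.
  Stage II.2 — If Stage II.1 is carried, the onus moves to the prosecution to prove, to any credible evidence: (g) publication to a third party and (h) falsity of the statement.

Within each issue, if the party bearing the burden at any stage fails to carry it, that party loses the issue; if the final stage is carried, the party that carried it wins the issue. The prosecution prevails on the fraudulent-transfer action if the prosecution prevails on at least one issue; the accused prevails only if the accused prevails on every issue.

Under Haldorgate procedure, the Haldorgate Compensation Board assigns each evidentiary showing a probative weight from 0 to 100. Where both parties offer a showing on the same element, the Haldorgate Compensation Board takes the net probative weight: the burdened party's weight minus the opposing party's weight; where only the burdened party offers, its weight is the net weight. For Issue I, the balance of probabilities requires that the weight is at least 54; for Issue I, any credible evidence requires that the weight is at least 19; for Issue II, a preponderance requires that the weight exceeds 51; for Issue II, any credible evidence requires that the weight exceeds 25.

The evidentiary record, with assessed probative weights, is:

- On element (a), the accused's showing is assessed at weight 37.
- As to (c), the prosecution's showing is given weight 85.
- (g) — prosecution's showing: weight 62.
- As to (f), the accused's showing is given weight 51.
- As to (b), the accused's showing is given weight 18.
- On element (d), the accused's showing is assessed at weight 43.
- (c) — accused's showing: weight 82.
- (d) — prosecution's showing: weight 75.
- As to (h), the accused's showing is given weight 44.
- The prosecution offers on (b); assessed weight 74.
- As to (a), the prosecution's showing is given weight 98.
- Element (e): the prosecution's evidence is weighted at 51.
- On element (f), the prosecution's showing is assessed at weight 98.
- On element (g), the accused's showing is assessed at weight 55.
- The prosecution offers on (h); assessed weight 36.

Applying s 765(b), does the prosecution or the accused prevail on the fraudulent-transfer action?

accused

— Issue I —
Stage I.1 — burden on prosecution; standard: the balance of probabilities (weight is at least 54).
    (a): 98 − 37 = 61 ≥ 54 [met]
    (b): 74 − 18 = 56 ≥ 54 [met]
  Stage I.1 is satisfied; the prosecution continues to bear the burden.
Stage I.2 — burden on prosecution; standard: any credible evidence (weight is at least 19).
    (c): 85 − 82 = 3 < 19 [not met]
    (d): 75 − 43 = 32 ≥ 19 [met]
  Not every element is met, so the prosecution fails to carry Stage I.2.
So the accused prevails on this issue.
— Issue II —
Stage II.1 (prosecution, a preponderance, weight exceeds 51): (e) 51 ≤ 51 — fails; (f) net 98−51=47 ≤ 51 — fails.
  Stage II.1 not carried; the prosecution fails its burden.
So the accused prevails on this issue.
Per-issue: Issue I → accused; Issue II → accused. The prosecution must prevail on at least one issue; overall, the accused prevails.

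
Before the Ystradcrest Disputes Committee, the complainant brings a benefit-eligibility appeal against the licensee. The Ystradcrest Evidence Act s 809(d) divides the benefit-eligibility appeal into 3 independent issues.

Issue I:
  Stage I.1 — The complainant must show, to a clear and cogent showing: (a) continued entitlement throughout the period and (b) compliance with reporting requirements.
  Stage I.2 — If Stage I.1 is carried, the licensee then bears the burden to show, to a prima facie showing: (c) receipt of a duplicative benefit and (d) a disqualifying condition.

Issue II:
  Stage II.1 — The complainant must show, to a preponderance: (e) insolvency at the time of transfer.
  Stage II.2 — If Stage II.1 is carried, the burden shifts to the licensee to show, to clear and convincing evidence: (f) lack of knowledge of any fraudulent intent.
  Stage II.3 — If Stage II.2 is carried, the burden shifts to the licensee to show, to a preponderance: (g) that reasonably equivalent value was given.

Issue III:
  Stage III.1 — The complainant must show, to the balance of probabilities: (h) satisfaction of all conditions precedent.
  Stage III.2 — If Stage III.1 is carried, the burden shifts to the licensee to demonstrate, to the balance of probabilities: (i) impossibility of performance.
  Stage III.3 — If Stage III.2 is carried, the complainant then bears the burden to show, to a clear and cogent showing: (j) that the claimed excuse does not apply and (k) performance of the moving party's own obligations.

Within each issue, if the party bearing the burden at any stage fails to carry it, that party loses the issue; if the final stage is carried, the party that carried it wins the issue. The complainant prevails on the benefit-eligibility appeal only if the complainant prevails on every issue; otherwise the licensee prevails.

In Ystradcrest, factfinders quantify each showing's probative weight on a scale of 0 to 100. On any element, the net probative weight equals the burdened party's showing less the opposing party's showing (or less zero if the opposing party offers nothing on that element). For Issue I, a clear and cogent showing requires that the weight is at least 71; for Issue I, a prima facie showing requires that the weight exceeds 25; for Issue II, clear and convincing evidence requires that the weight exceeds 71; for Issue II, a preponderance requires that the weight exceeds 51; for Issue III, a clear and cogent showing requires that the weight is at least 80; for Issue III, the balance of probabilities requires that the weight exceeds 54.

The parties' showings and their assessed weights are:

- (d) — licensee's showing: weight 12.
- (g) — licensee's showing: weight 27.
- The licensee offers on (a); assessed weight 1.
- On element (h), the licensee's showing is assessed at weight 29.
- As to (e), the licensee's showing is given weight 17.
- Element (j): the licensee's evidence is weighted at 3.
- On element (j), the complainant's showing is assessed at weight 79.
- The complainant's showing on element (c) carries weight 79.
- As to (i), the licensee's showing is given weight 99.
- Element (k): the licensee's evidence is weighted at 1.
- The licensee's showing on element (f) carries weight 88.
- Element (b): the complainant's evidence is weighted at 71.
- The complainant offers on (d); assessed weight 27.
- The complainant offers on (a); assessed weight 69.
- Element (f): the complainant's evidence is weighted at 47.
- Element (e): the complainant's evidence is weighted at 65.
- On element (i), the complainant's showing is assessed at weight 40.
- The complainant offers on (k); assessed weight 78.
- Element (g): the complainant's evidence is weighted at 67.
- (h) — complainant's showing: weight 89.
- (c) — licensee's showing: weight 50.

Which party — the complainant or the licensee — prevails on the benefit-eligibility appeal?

licensee

— Issue I —
At Stage I.1 the complainant must meet a clear and cogent showing (weight is at least 71): on (a) the weight is 69 less the opposing 1 gives net 68, < 71, so (a) does not meet the standard; on (b) the weight is 71, ≥ 71, so (b) meets the standard.
  The complainant does not carry Stage I.1.
The analysis ends at Stage I.1; the licensee prevails on this issue.
— Issue II —
Stage II.1 — burden on complainant; standard: a preponderance (weight exceeds 51).
    (e): 65 − 17 = 48 ≤ 51 [not met]
  Stage II.1 not carried; the complainant fails its burden.
The licensee prevails on this issue.
— Issue III —
Stage III.1 — burden on complainant; standard: the balance of probabilities (weight exceeds 54).
    (h): 89 − 29 = 60 > 54 [met]
  The complainant carries Stage III.1; the licensee now bears the burden.
Stage III.2 — burden on licensee; standard: the balance of probabilities (weight exceeds 54).
    (i): 99 − 40 = 59 > 54 [met]
  Stage III.2 carried; the burden shifts to the complainant.
Stage III.3 — burden on complainant; standard: a clear and cogent showing (weight is at least 80).
    (j): 79 − 3 = 76 < 80 [not met]
    (k): 78 − 1 = 77 < 80 [not met]
  Not every element is met, so the complainant fails to carry Stage III.3.
The licensee prevails on this issue.
Per-issue: Issue I → licensee; Issue II → licensee; Issue III → licensee. The complainant must prevail on every issue; overall, the licensee prevails.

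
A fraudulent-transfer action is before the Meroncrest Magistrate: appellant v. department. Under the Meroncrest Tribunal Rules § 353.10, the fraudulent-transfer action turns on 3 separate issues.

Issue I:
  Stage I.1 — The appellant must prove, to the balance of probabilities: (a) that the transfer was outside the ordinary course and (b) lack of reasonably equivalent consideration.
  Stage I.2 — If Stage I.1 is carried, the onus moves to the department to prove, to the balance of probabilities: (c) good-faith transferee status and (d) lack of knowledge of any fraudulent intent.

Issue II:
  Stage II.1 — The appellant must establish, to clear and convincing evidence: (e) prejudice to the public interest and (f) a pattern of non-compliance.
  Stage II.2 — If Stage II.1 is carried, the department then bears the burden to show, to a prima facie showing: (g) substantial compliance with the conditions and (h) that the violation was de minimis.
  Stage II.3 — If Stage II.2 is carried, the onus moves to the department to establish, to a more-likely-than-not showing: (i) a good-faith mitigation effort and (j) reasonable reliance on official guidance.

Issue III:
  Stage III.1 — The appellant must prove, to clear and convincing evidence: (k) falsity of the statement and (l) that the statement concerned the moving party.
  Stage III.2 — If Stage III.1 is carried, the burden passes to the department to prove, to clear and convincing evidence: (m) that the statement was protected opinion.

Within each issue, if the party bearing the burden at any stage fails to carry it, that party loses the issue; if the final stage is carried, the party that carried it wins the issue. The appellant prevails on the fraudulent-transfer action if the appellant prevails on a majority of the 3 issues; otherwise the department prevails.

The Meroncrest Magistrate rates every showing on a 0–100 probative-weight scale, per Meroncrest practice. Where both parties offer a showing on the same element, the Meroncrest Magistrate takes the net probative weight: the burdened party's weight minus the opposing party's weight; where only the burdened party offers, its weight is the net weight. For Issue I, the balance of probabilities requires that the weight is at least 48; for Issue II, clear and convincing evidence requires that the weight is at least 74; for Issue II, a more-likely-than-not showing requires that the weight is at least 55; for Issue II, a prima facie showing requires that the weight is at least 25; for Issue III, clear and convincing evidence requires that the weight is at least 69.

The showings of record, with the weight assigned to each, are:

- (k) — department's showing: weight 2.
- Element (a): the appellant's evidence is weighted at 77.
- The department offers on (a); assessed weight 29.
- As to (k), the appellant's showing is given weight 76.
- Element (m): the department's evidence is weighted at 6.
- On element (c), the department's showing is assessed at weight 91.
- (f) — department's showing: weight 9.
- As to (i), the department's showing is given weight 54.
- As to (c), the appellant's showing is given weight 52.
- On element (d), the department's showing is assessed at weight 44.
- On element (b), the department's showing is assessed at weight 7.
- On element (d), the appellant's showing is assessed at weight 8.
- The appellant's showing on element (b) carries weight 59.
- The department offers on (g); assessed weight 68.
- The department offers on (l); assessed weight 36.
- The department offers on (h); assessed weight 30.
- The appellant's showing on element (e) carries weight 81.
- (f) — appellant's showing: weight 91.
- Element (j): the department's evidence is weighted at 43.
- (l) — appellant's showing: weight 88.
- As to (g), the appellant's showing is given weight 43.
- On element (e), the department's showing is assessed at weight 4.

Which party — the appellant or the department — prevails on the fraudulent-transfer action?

— Issue I —
Stage I.1 (appellant, the balance of probabilities, weight is at least 48): (a) net 77−29=48 ≥ 48 — meets; (b) net 59−7=52 ≥ 48 — meets.
  The appellant carries Stage I.1; the department now bears the burden.
Stage I.2 (department, the balance of probabilities, weight is at least 48): (c) net 91−52=39 < 48 — fails; (d) net 44−8=36 < 48 — fails.
  Not every element is met, so the department fails to carry Stage I.2.
The appellant prevails on this issue.
— Issue II —
Stage II.1 — burden on appellant; standard: clear and convincing evidence (weight is at least 74).
    (e): 81 − 4 = 77 ≥ 74 [met]
    (f): 91 − 9 = 82 ≥ 74 [met]
  The appellant carries Stage II.1; the department now bears the burden.
Stage II.2 — burden on department; standard: a prima facie showing (weight is at least 25).
    (g): 68 − 43 = 25 ≥ 25 [met]
    (h): 30 ≥ 25 [met]
  Stage II.2 is satisfied; the department continues to bear the burden.
Stage II.3 — burden on department; standard: a more-likely-than-not showing (weight is at least 55).
    (i): 54 < 55 [not met]
    (j): 43 < 55 [not met]
  The department does not carry Stage II.3.
The analysis ends at Stage II.3; the appellant prevails on this issue.
— Issue III —
Stage III.1 — burden on appellant; standard: clear and convincing evidence (weight is at least 69).
    (k): 76 − 2 = 74 ≥ 69 [met]
    (l): 88 − 36 = 52 < 69 [not met]
  Not every element is met, so the appellant fails to carry Stage III.1.
So the department prevails on this issue.
Per-issue: Issue I → appellant; Issue II → appellant; Issue III → department. The appellant must prevail on a majority of issues; overall, the appellant prevails.

appellant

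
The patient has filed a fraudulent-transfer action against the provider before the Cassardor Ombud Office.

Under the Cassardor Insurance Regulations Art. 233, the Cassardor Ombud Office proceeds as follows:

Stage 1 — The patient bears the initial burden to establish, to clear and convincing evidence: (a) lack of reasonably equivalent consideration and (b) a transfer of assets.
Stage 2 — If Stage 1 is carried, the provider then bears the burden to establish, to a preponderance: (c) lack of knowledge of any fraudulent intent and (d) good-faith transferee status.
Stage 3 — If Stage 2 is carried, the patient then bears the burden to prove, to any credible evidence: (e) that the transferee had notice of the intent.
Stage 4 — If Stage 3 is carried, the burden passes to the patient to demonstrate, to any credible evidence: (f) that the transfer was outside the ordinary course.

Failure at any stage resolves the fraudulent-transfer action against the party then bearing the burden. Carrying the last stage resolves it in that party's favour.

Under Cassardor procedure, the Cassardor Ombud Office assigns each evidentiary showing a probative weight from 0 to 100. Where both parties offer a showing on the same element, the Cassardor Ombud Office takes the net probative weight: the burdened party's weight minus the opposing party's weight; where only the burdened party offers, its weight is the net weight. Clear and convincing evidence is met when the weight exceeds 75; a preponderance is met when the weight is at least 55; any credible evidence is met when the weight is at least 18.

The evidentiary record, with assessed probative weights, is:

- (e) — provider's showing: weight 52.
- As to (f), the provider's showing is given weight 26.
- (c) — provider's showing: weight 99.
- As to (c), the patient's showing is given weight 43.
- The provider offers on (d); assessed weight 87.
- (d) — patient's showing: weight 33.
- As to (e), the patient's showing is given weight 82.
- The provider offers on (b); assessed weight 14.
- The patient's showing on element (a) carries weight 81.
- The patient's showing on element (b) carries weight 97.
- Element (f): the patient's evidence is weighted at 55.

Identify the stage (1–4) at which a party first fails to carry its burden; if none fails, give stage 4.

Stage 1 (patient, clear and convincing evidence, weight exceeds 75): (a) 81 > 75 — meets; (b) net 97−14=83 > 75 — meets.
  The patient carries Stage 1; the provider now bears the burden.
Stage 2 (provider, a preponderance, weight is at least 55): (c) net 99−43=56 ≥ 55 — meets; (d) net 87−33=54 < 55 — fails.
  The provider does not carry Stage 2.
The patient prevails.

stage 2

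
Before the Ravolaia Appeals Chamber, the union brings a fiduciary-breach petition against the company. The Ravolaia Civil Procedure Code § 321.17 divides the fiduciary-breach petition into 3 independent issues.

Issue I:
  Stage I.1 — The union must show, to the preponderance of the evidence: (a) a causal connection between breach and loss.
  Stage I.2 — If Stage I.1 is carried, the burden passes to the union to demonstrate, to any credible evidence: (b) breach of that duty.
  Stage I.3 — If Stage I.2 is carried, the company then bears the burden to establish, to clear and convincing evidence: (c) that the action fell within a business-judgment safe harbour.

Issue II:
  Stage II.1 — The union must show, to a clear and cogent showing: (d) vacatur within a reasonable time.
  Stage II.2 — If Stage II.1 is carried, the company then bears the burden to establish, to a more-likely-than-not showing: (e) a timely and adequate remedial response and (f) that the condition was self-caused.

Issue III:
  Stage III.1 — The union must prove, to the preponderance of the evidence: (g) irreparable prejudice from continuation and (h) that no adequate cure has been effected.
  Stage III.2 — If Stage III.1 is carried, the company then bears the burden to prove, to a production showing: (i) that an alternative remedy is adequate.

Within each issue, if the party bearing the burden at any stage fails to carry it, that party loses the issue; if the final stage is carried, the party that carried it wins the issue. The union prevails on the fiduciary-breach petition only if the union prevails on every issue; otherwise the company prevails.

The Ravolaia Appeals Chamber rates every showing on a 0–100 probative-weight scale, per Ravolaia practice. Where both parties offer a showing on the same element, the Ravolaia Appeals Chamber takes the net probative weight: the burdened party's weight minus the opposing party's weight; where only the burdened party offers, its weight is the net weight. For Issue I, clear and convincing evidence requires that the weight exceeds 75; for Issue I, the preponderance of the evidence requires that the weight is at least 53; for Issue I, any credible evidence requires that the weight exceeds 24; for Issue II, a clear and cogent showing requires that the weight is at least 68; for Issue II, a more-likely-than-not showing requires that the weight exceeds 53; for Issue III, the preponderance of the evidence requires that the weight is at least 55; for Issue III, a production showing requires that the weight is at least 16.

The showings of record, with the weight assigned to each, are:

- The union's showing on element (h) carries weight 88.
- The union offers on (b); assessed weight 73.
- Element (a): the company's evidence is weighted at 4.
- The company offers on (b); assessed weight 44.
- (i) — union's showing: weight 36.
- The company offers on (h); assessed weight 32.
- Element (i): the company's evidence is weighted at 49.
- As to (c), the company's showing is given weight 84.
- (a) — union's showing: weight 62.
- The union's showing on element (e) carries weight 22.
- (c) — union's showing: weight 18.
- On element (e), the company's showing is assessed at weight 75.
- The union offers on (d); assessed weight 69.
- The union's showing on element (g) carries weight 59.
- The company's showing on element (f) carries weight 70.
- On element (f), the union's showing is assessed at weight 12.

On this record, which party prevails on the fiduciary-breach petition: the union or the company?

union

— Issue I —
Stage I.1 (union, the preponderance of the evidence, weight is at least 53): (a) net 62−4=58 ≥ 53 — meets.
  Stage I.1 carried; the burden remains with the union.
Stage I.2 (union, any credible evidence, weight exceeds 24): (b) net 73−44=29 > 24 — meets.
  Stage I.2 carried; the burden shifts to the company.
Stage I.3 (company, clear and convincing evidence, weight exceeds 75): (c) net 84−18=66 ≤ 75 — fails.
  The company does not carry Stage I.3.
The analysis ends at Stage I.3; the union prevails on this issue.
— Issue II —
Stage II.1 (union, a clear and cogent showing, weight is at least 68): (d) 69 ≥ 68 — meets.
  Stage II.1 is satisfied; the onus moves to the company.
Stage II.2 (company, a more-likely-than-not showing, weight exceeds 53): (e) net 75−22=53 ≤ 53 — fails; (f) net 70−12=58 > 53 — meets.
  Stage II.2 not carried; the company fails its burden.
The union prevails on this issue.
— Issue III —
Stage III.1 (union, the preponderance of the evidence, weight is at least 55): (g) 59 ≥ 55 — meets; (h) net 88−32=56 ≥ 55 — meets.
  Stage III.1 is satisfied; the onus moves to the company.
Stage III.2 (company, a production showing, weight is at least 16): (i) net 49−36=13 < 16 — fails.
  Not every element is met, so the company fails to carry Stage III.2.
So the union prevails on this issue.
Per-issue: Issue I → union; Issue II → union; Issue III → union. The union must prevail on every issue; overall, the union prevails.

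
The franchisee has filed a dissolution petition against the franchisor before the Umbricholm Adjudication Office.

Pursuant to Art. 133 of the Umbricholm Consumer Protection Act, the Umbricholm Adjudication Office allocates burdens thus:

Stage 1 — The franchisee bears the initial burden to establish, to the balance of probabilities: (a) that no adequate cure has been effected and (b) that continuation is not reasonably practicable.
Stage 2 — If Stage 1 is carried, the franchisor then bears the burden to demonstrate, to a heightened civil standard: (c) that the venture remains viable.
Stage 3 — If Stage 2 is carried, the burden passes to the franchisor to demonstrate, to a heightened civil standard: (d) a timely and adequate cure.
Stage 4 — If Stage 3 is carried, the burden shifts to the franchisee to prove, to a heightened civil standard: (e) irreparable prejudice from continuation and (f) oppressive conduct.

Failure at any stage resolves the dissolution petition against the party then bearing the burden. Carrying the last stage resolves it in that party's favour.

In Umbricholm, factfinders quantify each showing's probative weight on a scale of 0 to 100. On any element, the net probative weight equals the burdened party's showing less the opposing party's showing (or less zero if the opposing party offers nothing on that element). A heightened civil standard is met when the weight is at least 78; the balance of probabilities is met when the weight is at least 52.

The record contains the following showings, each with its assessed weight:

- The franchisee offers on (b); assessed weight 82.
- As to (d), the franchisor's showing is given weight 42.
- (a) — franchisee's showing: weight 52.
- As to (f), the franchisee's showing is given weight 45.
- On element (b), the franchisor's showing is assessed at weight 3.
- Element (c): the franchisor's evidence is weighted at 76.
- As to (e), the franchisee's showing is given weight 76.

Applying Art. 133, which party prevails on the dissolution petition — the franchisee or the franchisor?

franchisee

At Stage 1 the franchisee must meet the balance of probabilities (weight is at least 52): on (a) the weight is 52, which does reach 52, so (a) meets the standard; on (b) the weight is 82 less the opposing 3 gives net 79, which does reach 52, so (b) meets the standard.
  The franchisee carries Stage 1; the franchisor now bears the burden.
At Stage 2 the franchisor must meet a heightened civil standard (weight is at least 78): on (c) the weight is 76, which does not reach 78, so (c) does not meet the standard.
  Stage 2 not carried; the franchisor fails its burden.
So the franchisee prevails.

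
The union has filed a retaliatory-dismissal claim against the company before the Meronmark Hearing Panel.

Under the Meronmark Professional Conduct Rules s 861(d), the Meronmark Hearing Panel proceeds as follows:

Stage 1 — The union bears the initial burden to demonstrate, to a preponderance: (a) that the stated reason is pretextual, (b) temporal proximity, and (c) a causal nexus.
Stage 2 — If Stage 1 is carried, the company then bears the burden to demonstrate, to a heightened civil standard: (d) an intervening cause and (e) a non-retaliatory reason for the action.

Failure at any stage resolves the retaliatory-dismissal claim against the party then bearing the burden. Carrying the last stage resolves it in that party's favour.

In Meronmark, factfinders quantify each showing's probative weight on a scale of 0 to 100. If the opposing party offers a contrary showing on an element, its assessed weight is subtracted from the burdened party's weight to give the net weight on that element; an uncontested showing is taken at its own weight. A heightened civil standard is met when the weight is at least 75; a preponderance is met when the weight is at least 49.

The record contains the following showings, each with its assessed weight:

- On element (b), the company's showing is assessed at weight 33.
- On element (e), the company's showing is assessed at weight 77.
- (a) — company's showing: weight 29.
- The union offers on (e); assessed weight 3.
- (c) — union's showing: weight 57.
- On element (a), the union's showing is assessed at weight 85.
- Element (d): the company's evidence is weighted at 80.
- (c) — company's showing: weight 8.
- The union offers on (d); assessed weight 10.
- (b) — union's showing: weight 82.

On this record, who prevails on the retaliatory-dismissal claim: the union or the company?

Stage 1 — burden on union; standard: a preponderance (weight is at least 49).
    (a): 85 − 29 = 56 ≥ 49 [met]
    (b): 82 − 33 = 49 ≥ 49 [met]
    (c): 57 − 8 = 49 ≥ 49 [met]
  Stage 1 is satisfied; the onus moves to the company.
Stage 2 — burden on company; standard: a heightened civil standard (weight is at least 75).
    (d): 80 − 10 = 70 < 75 [not met]
    (e): 77 − 3 = 74 < 75 [not met]
  Stage 2 not carried; the company fails its burden.
So the union prevails.

union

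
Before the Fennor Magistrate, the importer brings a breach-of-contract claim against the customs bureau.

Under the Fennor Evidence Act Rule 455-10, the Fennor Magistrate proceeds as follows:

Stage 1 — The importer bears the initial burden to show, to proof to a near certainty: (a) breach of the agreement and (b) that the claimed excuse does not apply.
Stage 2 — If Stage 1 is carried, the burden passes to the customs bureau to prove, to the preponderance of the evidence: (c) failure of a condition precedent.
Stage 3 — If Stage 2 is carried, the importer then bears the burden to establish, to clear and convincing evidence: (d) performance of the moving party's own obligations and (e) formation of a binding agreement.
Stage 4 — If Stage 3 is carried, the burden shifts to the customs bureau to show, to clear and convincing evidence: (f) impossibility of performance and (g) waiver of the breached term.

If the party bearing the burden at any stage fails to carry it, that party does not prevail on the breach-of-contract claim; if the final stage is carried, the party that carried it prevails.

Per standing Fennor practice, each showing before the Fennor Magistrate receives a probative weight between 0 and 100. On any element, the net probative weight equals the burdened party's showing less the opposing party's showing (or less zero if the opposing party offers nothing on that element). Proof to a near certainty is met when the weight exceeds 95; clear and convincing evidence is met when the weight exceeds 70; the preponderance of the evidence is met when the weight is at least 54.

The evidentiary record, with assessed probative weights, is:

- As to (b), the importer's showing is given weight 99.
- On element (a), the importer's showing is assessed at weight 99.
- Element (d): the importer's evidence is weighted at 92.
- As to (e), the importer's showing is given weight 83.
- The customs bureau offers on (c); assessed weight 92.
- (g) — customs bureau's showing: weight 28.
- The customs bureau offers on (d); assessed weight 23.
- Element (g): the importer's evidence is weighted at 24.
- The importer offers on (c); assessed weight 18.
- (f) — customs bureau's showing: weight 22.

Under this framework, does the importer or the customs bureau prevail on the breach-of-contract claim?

customs bureau

Stage 1 — burden on importer; standard: proof to a near certainty (weight exceeds 95).
    (a): 99 > 95 [met]
    (b): 99 > 95 [met]
  All elements met. The burden passes to the customs bureau.
Stage 2 — burden on customs bureau; standard: the preponderance of the evidence (weight is at least 54).
    (c): 92 − 18 = 74 ≥ 54 [met]
  Stage 2 is satisfied; the onus moves to the importer.
Stage 3 — burden on importer; standard: clear and convincing evidence (weight exceeds 70).
    (d): 92 − 23 = 69 ≤ 70 [not met]
    (e): 83 > 70 [met]
  Stage 3 not carried; the importer fails its burden.
The analysis ends at Stage 3; the customs bureau prevails.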